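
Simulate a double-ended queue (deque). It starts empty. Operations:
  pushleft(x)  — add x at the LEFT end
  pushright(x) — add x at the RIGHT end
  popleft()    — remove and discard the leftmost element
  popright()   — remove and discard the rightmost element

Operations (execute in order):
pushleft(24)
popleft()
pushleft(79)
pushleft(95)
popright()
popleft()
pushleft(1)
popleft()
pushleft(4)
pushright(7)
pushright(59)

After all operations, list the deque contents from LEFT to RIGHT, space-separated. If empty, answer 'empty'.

Answer: 4 7 59

Derivation:
pushleft(24): [24]
popleft(): []
pushleft(79): [79]
pushleft(95): [95, 79]
popright(): [95]
popleft(): []
pushleft(1): [1]
popleft(): []
pushleft(4): [4]
pushright(7): [4, 7]
pushright(59): [4, 7, 59]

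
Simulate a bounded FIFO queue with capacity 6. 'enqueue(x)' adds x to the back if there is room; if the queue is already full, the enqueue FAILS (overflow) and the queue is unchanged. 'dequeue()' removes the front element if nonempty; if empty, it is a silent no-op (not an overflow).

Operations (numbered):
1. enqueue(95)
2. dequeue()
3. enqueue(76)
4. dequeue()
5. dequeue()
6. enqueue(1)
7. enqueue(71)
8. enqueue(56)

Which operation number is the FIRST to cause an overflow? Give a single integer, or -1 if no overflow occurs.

Answer: -1

Derivation:
1. enqueue(95): size=1
2. dequeue(): size=0
3. enqueue(76): size=1
4. dequeue(): size=0
5. dequeue(): empty, no-op, size=0
6. enqueue(1): size=1
7. enqueue(71): size=2
8. enqueue(56): size=3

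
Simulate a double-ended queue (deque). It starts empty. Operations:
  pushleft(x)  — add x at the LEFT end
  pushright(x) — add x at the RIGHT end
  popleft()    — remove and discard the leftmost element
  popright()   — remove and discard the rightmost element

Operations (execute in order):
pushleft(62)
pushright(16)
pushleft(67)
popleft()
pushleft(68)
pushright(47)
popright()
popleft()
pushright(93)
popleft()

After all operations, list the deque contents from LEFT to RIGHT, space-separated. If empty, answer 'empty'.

Answer: 16 93

Derivation:
pushleft(62): [62]
pushright(16): [62, 16]
pushleft(67): [67, 62, 16]
popleft(): [62, 16]
pushleft(68): [68, 62, 16]
pushright(47): [68, 62, 16, 47]
popright(): [68, 62, 16]
popleft(): [62, 16]
pushright(93): [62, 16, 93]
popleft(): [16, 93]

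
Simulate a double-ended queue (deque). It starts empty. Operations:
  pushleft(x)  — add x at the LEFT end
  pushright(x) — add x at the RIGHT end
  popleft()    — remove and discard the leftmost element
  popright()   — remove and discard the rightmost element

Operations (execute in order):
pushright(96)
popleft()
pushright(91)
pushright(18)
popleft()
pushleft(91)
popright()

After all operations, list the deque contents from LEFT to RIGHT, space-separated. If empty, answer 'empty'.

Answer: 91

Derivation:
pushright(96): [96]
popleft(): []
pushright(91): [91]
pushright(18): [91, 18]
popleft(): [18]
pushleft(91): [91, 18]
popright(): [91]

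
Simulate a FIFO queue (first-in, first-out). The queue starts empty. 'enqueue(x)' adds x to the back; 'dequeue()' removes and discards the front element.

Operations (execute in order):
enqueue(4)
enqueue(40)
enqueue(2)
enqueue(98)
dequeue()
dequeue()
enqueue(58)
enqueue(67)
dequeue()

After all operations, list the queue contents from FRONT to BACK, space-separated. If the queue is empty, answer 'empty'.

Answer: 98 58 67

Derivation:
enqueue(4): [4]
enqueue(40): [4, 40]
enqueue(2): [4, 40, 2]
enqueue(98): [4, 40, 2, 98]
dequeue(): [40, 2, 98]
dequeue(): [2, 98]
enqueue(58): [2, 98, 58]
enqueue(67): [2, 98, 58, 67]
dequeue(): [98, 58, 67]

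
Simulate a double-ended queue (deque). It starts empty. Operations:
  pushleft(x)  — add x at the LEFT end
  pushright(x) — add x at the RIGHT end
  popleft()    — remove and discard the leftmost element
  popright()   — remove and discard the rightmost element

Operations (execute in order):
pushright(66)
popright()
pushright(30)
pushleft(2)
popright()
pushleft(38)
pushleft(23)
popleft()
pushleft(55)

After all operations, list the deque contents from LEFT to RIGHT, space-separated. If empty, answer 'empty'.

Answer: 55 38 2

Derivation:
pushright(66): [66]
popright(): []
pushright(30): [30]
pushleft(2): [2, 30]
popright(): [2]
pushleft(38): [38, 2]
pushleft(23): [23, 38, 2]
popleft(): [38, 2]
pushleft(55): [55, 38, 2]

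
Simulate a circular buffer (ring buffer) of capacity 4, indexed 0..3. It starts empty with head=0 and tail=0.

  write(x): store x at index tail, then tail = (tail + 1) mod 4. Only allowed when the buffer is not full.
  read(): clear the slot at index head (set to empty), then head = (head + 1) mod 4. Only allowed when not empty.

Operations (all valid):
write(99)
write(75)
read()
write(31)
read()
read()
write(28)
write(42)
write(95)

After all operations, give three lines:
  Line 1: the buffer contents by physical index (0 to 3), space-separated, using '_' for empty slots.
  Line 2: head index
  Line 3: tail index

Answer: 42 95 _ 28
3
2

Derivation:
write(99): buf=[99 _ _ _], head=0, tail=1, size=1
write(75): buf=[99 75 _ _], head=0, tail=2, size=2
read(): buf=[_ 75 _ _], head=1, tail=2, size=1
write(31): buf=[_ 75 31 _], head=1, tail=3, size=2
read(): buf=[_ _ 31 _], head=2, tail=3, size=1
read(): buf=[_ _ _ _], head=3, tail=3, size=0
write(28): buf=[_ _ _ 28], head=3, tail=0, size=1
write(42): buf=[42 _ _ 28], head=3, tail=1, size=2
write(95): buf=[42 95 _ 28], head=3, tail=2, size=3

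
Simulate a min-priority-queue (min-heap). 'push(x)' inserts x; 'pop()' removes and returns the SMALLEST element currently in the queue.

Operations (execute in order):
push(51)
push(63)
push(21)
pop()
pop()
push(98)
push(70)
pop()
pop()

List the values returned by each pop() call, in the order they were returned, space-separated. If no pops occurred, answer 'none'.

push(51): heap contents = [51]
push(63): heap contents = [51, 63]
push(21): heap contents = [21, 51, 63]
pop() → 21: heap contents = [51, 63]
pop() → 51: heap contents = [63]
push(98): heap contents = [63, 98]
push(70): heap contents = [63, 70, 98]
pop() → 63: heap contents = [70, 98]
pop() → 70: heap contents = [98]

Answer: 21 51 63 70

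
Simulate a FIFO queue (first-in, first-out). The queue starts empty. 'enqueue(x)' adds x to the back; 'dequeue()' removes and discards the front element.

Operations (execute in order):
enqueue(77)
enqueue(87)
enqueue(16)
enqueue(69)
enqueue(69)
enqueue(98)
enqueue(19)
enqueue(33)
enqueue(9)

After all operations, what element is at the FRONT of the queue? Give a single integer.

enqueue(77): queue = [77]
enqueue(87): queue = [77, 87]
enqueue(16): queue = [77, 87, 16]
enqueue(69): queue = [77, 87, 16, 69]
enqueue(69): queue = [77, 87, 16, 69, 69]
enqueue(98): queue = [77, 87, 16, 69, 69, 98]
enqueue(19): queue = [77, 87, 16, 69, 69, 98, 19]
enqueue(33): queue = [77, 87, 16, 69, 69, 98, 19, 33]
enqueue(9): queue = [77, 87, 16, 69, 69, 98, 19, 33, 9]

Answer: 77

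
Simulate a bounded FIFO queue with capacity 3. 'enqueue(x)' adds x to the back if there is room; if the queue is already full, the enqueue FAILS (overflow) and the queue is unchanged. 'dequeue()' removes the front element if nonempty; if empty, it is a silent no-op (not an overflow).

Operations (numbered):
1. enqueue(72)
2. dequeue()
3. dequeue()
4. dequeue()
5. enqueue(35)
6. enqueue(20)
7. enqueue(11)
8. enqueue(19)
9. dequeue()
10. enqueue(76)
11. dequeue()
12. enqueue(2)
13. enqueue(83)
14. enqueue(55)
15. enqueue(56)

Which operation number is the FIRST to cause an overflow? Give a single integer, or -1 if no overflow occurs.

1. enqueue(72): size=1
2. dequeue(): size=0
3. dequeue(): empty, no-op, size=0
4. dequeue(): empty, no-op, size=0
5. enqueue(35): size=1
6. enqueue(20): size=2
7. enqueue(11): size=3
8. enqueue(19): size=3=cap → OVERFLOW (fail)
9. dequeue(): size=2
10. enqueue(76): size=3
11. dequeue(): size=2
12. enqueue(2): size=3
13. enqueue(83): size=3=cap → OVERFLOW (fail)
14. enqueue(55): size=3=cap → OVERFLOW (fail)
15. enqueue(56): size=3=cap → OVERFLOW (fail)

Answer: 8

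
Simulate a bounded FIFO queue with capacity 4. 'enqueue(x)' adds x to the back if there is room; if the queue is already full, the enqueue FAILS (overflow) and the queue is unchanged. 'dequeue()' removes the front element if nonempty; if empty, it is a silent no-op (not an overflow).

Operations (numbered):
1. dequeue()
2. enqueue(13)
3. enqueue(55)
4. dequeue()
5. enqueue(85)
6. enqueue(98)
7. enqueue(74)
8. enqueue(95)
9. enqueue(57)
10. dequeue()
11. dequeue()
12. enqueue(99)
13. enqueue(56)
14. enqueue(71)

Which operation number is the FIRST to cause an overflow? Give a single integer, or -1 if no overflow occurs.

Answer: 8

Derivation:
1. dequeue(): empty, no-op, size=0
2. enqueue(13): size=1
3. enqueue(55): size=2
4. dequeue(): size=1
5. enqueue(85): size=2
6. enqueue(98): size=3
7. enqueue(74): size=4
8. enqueue(95): size=4=cap → OVERFLOW (fail)
9. enqueue(57): size=4=cap → OVERFLOW (fail)
10. dequeue(): size=3
11. dequeue(): size=2
12. enqueue(99): size=3
13. enqueue(56): size=4
14. enqueue(71): size=4=cap → OVERFLOW (fail)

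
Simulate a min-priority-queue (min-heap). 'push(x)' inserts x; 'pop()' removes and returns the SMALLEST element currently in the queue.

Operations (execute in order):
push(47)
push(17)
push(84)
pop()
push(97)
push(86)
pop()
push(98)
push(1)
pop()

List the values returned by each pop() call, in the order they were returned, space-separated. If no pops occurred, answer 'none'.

Answer: 17 47 1

Derivation:
push(47): heap contents = [47]
push(17): heap contents = [17, 47]
push(84): heap contents = [17, 47, 84]
pop() → 17: heap contents = [47, 84]
push(97): heap contents = [47, 84, 97]
push(86): heap contents = [47, 84, 86, 97]
pop() → 47: heap contents = [84, 86, 97]
push(98): heap contents = [84, 86, 97, 98]
push(1): heap contents = [1, 84, 86, 97, 98]
pop() → 1: heap contents = [84, 86, 97, 98]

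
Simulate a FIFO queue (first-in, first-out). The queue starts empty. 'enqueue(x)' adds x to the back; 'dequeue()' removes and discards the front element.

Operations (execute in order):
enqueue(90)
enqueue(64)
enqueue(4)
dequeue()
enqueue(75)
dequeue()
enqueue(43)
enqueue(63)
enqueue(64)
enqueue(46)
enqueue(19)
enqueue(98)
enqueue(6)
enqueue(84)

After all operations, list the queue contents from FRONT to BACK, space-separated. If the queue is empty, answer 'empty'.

Answer: 4 75 43 63 64 46 19 98 6 84

Derivation:
enqueue(90): [90]
enqueue(64): [90, 64]
enqueue(4): [90, 64, 4]
dequeue(): [64, 4]
enqueue(75): [64, 4, 75]
dequeue(): [4, 75]
enqueue(43): [4, 75, 43]
enqueue(63): [4, 75, 43, 63]
enqueue(64): [4, 75, 43, 63, 64]
enqueue(46): [4, 75, 43, 63, 64, 46]
enqueue(19): [4, 75, 43, 63, 64, 46, 19]
enqueue(98): [4, 75, 43, 63, 64, 46, 19, 98]
enqueue(6): [4, 75, 43, 63, 64, 46, 19, 98, 6]
enqueue(84): [4, 75, 43, 63, 64, 46, 19, 98, 6, 84]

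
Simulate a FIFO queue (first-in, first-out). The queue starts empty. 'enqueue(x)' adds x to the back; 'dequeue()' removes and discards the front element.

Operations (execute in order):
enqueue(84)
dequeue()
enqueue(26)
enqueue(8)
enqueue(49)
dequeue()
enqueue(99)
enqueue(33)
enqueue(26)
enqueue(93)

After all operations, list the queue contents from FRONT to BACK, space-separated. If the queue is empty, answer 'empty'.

Answer: 8 49 99 33 26 93

Derivation:
enqueue(84): [84]
dequeue(): []
enqueue(26): [26]
enqueue(8): [26, 8]
enqueue(49): [26, 8, 49]
dequeue(): [8, 49]
enqueue(99): [8, 49, 99]
enqueue(33): [8, 49, 99, 33]
enqueue(26): [8, 49, 99, 33, 26]
enqueue(93): [8, 49, 99, 33, 26, 93]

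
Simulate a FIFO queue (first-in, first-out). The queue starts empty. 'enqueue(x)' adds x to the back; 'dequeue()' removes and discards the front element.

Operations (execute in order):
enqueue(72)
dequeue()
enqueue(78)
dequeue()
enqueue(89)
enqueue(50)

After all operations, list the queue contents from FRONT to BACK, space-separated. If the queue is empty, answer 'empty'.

Answer: 89 50

Derivation:
enqueue(72): [72]
dequeue(): []
enqueue(78): [78]
dequeue(): []
enqueue(89): [89]
enqueue(50): [89, 50]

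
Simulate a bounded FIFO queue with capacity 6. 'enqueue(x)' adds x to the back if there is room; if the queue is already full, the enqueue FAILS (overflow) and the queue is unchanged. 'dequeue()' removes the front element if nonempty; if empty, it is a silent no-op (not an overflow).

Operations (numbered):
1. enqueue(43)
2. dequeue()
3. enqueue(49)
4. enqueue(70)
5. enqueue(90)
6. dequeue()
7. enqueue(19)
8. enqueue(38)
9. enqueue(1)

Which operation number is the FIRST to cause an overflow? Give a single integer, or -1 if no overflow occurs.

Answer: -1

Derivation:
1. enqueue(43): size=1
2. dequeue(): size=0
3. enqueue(49): size=1
4. enqueue(70): size=2
5. enqueue(90): size=3
6. dequeue(): size=2
7. enqueue(19): size=3
8. enqueue(38): size=4
9. enqueue(1): size=5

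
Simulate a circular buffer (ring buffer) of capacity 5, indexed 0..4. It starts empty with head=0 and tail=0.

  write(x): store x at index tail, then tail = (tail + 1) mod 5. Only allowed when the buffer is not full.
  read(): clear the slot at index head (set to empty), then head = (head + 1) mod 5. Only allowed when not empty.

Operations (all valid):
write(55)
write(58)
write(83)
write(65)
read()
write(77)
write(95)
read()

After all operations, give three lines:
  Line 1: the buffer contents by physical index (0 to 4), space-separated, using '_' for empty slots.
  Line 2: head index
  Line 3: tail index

write(55): buf=[55 _ _ _ _], head=0, tail=1, size=1
write(58): buf=[55 58 _ _ _], head=0, tail=2, size=2
write(83): buf=[55 58 83 _ _], head=0, tail=3, size=3
write(65): buf=[55 58 83 65 _], head=0, tail=4, size=4
read(): buf=[_ 58 83 65 _], head=1, tail=4, size=3
write(77): buf=[_ 58 83 65 77], head=1, tail=0, size=4
write(95): buf=[95 58 83 65 77], head=1, tail=1, size=5
read(): buf=[95 _ 83 65 77], head=2, tail=1, size=4

Answer: 95 _ 83 65 77
2
1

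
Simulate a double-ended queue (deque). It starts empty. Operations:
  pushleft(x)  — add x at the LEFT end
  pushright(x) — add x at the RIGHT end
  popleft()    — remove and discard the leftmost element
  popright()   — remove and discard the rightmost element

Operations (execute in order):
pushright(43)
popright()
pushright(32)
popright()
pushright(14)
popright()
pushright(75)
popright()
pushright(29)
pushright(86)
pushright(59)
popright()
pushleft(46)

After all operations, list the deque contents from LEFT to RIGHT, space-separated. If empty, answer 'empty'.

Answer: 46 29 86

Derivation:
pushright(43): [43]
popright(): []
pushright(32): [32]
popright(): []
pushright(14): [14]
popright(): []
pushright(75): [75]
popright(): []
pushright(29): [29]
pushright(86): [29, 86]
pushright(59): [29, 86, 59]
popright(): [29, 86]
pushleft(46): [46, 29, 86]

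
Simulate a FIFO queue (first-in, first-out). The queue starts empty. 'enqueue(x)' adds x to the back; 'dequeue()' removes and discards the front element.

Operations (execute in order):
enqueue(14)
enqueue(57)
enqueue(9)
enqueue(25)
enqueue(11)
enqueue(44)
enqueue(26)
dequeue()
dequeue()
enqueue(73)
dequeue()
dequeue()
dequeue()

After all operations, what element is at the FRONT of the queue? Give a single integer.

Answer: 44

Derivation:
enqueue(14): queue = [14]
enqueue(57): queue = [14, 57]
enqueue(9): queue = [14, 57, 9]
enqueue(25): queue = [14, 57, 9, 25]
enqueue(11): queue = [14, 57, 9, 25, 11]
enqueue(44): queue = [14, 57, 9, 25, 11, 44]
enqueue(26): queue = [14, 57, 9, 25, 11, 44, 26]
dequeue(): queue = [57, 9, 25, 11, 44, 26]
dequeue(): queue = [9, 25, 11, 44, 26]
enqueue(73): queue = [9, 25, 11, 44, 26, 73]
dequeue(): queue = [25, 11, 44, 26, 73]
dequeue(): queue = [11, 44, 26, 73]
dequeue(): queue = [44, 26, 73]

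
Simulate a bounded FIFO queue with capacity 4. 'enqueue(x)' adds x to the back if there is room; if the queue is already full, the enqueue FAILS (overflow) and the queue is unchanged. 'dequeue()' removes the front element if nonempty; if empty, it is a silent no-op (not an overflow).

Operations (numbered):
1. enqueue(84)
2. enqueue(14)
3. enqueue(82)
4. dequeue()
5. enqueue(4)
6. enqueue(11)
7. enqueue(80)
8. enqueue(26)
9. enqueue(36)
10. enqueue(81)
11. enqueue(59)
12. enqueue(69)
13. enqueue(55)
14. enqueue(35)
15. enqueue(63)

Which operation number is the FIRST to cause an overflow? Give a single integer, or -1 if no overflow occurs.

Answer: 7

Derivation:
1. enqueue(84): size=1
2. enqueue(14): size=2
3. enqueue(82): size=3
4. dequeue(): size=2
5. enqueue(4): size=3
6. enqueue(11): size=4
7. enqueue(80): size=4=cap → OVERFLOW (fail)
8. enqueue(26): size=4=cap → OVERFLOW (fail)
9. enqueue(36): size=4=cap → OVERFLOW (fail)
10. enqueue(81): size=4=cap → OVERFLOW (fail)
11. enqueue(59): size=4=cap → OVERFLOW (fail)
12. enqueue(69): size=4=cap → OVERFLOW (fail)
13. enqueue(55): size=4=cap → OVERFLOW (fail)
14. enqueue(35): size=4=cap → OVERFLOW (fail)
15. enqueue(63): size=4=cap → OVERFLOW (fail)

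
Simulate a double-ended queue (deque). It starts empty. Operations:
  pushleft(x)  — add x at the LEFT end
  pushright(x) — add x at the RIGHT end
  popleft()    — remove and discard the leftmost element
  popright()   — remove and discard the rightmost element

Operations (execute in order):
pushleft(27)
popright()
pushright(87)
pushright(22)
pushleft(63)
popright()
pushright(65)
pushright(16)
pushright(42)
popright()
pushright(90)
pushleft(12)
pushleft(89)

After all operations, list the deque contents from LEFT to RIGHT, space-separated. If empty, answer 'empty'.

pushleft(27): [27]
popright(): []
pushright(87): [87]
pushright(22): [87, 22]
pushleft(63): [63, 87, 22]
popright(): [63, 87]
pushright(65): [63, 87, 65]
pushright(16): [63, 87, 65, 16]
pushright(42): [63, 87, 65, 16, 42]
popright(): [63, 87, 65, 16]
pushright(90): [63, 87, 65, 16, 90]
pushleft(12): [12, 63, 87, 65, 16, 90]
pushleft(89): [89, 12, 63, 87, 65, 16, 90]

Answer: 89 12 63 87 65 16 90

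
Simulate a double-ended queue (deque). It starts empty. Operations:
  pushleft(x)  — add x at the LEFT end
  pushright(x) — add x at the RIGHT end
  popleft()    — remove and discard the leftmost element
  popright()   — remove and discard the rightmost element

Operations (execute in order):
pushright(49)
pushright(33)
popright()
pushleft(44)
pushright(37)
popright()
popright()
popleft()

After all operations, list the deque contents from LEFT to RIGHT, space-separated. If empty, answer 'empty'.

Answer: empty

Derivation:
pushright(49): [49]
pushright(33): [49, 33]
popright(): [49]
pushleft(44): [44, 49]
pushright(37): [44, 49, 37]
popright(): [44, 49]
popright(): [44]
popleft(): []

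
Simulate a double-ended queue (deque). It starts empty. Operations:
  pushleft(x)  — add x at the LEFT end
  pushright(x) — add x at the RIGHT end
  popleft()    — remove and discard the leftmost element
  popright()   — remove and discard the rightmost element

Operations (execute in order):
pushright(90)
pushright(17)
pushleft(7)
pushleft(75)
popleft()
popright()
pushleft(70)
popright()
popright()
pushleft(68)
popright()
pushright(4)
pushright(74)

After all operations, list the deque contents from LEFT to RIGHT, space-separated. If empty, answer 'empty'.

pushright(90): [90]
pushright(17): [90, 17]
pushleft(7): [7, 90, 17]
pushleft(75): [75, 7, 90, 17]
popleft(): [7, 90, 17]
popright(): [7, 90]
pushleft(70): [70, 7, 90]
popright(): [70, 7]
popright(): [70]
pushleft(68): [68, 70]
popright(): [68]
pushright(4): [68, 4]
pushright(74): [68, 4, 74]

Answer: 68 4 74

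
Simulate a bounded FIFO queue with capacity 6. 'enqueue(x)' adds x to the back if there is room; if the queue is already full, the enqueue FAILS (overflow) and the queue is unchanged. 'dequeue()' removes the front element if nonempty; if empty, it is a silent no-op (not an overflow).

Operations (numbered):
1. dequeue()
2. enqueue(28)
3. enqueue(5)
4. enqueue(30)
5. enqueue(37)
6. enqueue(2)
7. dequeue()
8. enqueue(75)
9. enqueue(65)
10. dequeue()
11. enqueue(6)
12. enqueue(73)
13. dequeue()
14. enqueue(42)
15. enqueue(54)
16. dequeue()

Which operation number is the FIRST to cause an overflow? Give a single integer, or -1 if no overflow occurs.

1. dequeue(): empty, no-op, size=0
2. enqueue(28): size=1
3. enqueue(5): size=2
4. enqueue(30): size=3
5. enqueue(37): size=4
6. enqueue(2): size=5
7. dequeue(): size=4
8. enqueue(75): size=5
9. enqueue(65): size=6
10. dequeue(): size=5
11. enqueue(6): size=6
12. enqueue(73): size=6=cap → OVERFLOW (fail)
13. dequeue(): size=5
14. enqueue(42): size=6
15. enqueue(54): size=6=cap → OVERFLOW (fail)
16. dequeue(): size=5

Answer: 12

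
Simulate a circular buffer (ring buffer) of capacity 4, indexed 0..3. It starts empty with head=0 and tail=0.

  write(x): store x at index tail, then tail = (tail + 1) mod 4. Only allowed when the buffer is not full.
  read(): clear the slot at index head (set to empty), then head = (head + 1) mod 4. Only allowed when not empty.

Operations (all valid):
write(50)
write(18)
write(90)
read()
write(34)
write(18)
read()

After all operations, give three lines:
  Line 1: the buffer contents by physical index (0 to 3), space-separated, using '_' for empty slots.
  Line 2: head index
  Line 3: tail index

write(50): buf=[50 _ _ _], head=0, tail=1, size=1
write(18): buf=[50 18 _ _], head=0, tail=2, size=2
write(90): buf=[50 18 90 _], head=0, tail=3, size=3
read(): buf=[_ 18 90 _], head=1, tail=3, size=2
write(34): buf=[_ 18 90 34], head=1, tail=0, size=3
write(18): buf=[18 18 90 34], head=1, tail=1, size=4
read(): buf=[18 _ 90 34], head=2, tail=1, size=3

Answer: 18 _ 90 34
2
1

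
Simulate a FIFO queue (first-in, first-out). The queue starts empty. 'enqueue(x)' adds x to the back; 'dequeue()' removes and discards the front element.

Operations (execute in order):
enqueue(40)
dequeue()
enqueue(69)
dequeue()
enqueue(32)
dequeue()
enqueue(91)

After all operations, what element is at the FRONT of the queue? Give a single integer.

Answer: 91

Derivation:
enqueue(40): queue = [40]
dequeue(): queue = []
enqueue(69): queue = [69]
dequeue(): queue = []
enqueue(32): queue = [32]
dequeue(): queue = []
enqueue(91): queue = [91]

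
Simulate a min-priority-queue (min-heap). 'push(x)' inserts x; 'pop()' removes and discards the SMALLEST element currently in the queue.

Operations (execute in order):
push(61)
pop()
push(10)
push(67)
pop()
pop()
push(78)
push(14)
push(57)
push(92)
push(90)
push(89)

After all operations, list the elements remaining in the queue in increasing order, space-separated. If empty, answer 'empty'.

Answer: 14 57 78 89 90 92

Derivation:
push(61): heap contents = [61]
pop() → 61: heap contents = []
push(10): heap contents = [10]
push(67): heap contents = [10, 67]
pop() → 10: heap contents = [67]
pop() → 67: heap contents = []
push(78): heap contents = [78]
push(14): heap contents = [14, 78]
push(57): heap contents = [14, 57, 78]
push(92): heap contents = [14, 57, 78, 92]
push(90): heap contents = [14, 57, 78, 90, 92]
push(89): heap contents = [14, 57, 78, 89, 90, 92]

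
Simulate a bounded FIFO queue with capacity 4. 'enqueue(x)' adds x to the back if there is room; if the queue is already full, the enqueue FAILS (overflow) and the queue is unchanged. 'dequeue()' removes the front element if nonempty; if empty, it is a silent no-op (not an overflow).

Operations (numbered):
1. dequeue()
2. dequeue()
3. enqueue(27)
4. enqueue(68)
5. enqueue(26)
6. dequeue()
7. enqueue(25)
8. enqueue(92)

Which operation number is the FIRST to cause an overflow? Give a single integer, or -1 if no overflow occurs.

1. dequeue(): empty, no-op, size=0
2. dequeue(): empty, no-op, size=0
3. enqueue(27): size=1
4. enqueue(68): size=2
5. enqueue(26): size=3
6. dequeue(): size=2
7. enqueue(25): size=3
8. enqueue(92): size=4

Answer: -1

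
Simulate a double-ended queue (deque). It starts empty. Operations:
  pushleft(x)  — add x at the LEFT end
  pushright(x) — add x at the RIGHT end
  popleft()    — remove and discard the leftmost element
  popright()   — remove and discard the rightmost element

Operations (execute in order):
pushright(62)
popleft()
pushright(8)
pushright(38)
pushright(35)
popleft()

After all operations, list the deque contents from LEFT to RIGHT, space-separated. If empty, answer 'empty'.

Answer: 38 35

Derivation:
pushright(62): [62]
popleft(): []
pushright(8): [8]
pushright(38): [8, 38]
pushright(35): [8, 38, 35]
popleft(): [38, 35]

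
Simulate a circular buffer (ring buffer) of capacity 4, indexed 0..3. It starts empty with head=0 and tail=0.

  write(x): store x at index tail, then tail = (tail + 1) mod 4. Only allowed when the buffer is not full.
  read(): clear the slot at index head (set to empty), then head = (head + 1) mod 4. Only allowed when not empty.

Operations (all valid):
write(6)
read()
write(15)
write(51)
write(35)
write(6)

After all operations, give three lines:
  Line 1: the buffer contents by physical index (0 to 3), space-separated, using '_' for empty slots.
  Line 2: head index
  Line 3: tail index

write(6): buf=[6 _ _ _], head=0, tail=1, size=1
read(): buf=[_ _ _ _], head=1, tail=1, size=0
write(15): buf=[_ 15 _ _], head=1, tail=2, size=1
write(51): buf=[_ 15 51 _], head=1, tail=3, size=2
write(35): buf=[_ 15 51 35], head=1, tail=0, size=3
write(6): buf=[6 15 51 35], head=1, tail=1, size=4

Answer: 6 15 51 35
1
1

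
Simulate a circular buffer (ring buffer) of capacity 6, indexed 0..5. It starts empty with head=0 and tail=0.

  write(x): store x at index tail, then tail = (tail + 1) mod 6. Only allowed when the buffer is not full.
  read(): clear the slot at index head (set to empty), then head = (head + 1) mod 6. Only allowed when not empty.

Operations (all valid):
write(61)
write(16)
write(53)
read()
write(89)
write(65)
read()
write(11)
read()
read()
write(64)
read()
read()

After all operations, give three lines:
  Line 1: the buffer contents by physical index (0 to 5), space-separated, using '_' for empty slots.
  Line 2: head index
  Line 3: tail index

Answer: 64 _ _ _ _ _
0
1

Derivation:
write(61): buf=[61 _ _ _ _ _], head=0, tail=1, size=1
write(16): buf=[61 16 _ _ _ _], head=0, tail=2, size=2
write(53): buf=[61 16 53 _ _ _], head=0, tail=3, size=3
read(): buf=[_ 16 53 _ _ _], head=1, tail=3, size=2
write(89): buf=[_ 16 53 89 _ _], head=1, tail=4, size=3
write(65): buf=[_ 16 53 89 65 _], head=1, tail=5, size=4
read(): buf=[_ _ 53 89 65 _], head=2, tail=5, size=3
write(11): buf=[_ _ 53 89 65 11], head=2, tail=0, size=4
read(): buf=[_ _ _ 89 65 11], head=3, tail=0, size=3
read(): buf=[_ _ _ _ 65 11], head=4, tail=0, size=2
write(64): buf=[64 _ _ _ 65 11], head=4, tail=1, size=3
read(): buf=[64 _ _ _ _ 11], head=5, tail=1, size=2
read(): buf=[64 _ _ _ _ _], head=0, tail=1, size=1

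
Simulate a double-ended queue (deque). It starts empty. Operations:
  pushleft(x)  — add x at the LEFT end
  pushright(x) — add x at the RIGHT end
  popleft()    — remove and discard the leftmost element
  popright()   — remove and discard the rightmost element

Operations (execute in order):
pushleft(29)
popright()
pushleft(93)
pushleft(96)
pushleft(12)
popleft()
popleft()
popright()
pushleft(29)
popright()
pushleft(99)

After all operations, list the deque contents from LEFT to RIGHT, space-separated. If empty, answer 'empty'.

pushleft(29): [29]
popright(): []
pushleft(93): [93]
pushleft(96): [96, 93]
pushleft(12): [12, 96, 93]
popleft(): [96, 93]
popleft(): [93]
popright(): []
pushleft(29): [29]
popright(): []
pushleft(99): [99]

Answer: 99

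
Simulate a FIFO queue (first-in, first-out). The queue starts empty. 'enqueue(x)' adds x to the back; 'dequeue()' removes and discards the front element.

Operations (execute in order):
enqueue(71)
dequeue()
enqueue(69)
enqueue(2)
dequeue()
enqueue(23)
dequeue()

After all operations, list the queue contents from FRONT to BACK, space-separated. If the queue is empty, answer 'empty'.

Answer: 23

Derivation:
enqueue(71): [71]
dequeue(): []
enqueue(69): [69]
enqueue(2): [69, 2]
dequeue(): [2]
enqueue(23): [2, 23]
dequeue(): [23]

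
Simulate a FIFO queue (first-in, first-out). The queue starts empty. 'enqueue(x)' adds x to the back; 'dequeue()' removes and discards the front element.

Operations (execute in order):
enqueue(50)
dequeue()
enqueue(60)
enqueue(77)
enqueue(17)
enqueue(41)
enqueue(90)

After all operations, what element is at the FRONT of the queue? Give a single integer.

Answer: 60

Derivation:
enqueue(50): queue = [50]
dequeue(): queue = []
enqueue(60): queue = [60]
enqueue(77): queue = [60, 77]
enqueue(17): queue = [60, 77, 17]
enqueue(41): queue = [60, 77, 17, 41]
enqueue(90): queue = [60, 77, 17, 41, 90]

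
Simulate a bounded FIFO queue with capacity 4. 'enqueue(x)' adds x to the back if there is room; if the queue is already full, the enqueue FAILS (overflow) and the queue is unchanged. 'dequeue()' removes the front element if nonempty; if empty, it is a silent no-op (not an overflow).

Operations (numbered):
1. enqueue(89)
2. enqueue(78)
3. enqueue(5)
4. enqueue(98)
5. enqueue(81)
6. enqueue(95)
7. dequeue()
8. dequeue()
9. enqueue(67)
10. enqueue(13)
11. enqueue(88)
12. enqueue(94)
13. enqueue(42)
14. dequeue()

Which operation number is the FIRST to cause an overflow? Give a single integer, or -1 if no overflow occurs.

1. enqueue(89): size=1
2. enqueue(78): size=2
3. enqueue(5): size=3
4. enqueue(98): size=4
5. enqueue(81): size=4=cap → OVERFLOW (fail)
6. enqueue(95): size=4=cap → OVERFLOW (fail)
7. dequeue(): size=3
8. dequeue(): size=2
9. enqueue(67): size=3
10. enqueue(13): size=4
11. enqueue(88): size=4=cap → OVERFLOW (fail)
12. enqueue(94): size=4=cap → OVERFLOW (fail)
13. enqueue(42): size=4=cap → OVERFLOW (fail)
14. dequeue(): size=3

Answer: 5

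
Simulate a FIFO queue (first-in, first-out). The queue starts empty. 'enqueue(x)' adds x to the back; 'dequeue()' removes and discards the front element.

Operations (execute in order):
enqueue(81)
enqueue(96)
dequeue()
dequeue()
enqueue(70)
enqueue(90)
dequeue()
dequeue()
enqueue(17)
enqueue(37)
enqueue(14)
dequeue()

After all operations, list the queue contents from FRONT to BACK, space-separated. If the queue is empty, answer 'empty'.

enqueue(81): [81]
enqueue(96): [81, 96]
dequeue(): [96]
dequeue(): []
enqueue(70): [70]
enqueue(90): [70, 90]
dequeue(): [90]
dequeue(): []
enqueue(17): [17]
enqueue(37): [17, 37]
enqueue(14): [17, 37, 14]
dequeue(): [37, 14]

Answer: 37 14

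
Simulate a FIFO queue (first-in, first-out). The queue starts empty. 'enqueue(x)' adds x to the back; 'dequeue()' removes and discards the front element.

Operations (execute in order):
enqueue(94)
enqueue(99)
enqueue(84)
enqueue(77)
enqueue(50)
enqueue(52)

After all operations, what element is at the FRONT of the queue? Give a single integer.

Answer: 94

Derivation:
enqueue(94): queue = [94]
enqueue(99): queue = [94, 99]
enqueue(84): queue = [94, 99, 84]
enqueue(77): queue = [94, 99, 84, 77]
enqueue(50): queue = [94, 99, 84, 77, 50]
enqueue(52): queue = [94, 99, 84, 77, 50, 52]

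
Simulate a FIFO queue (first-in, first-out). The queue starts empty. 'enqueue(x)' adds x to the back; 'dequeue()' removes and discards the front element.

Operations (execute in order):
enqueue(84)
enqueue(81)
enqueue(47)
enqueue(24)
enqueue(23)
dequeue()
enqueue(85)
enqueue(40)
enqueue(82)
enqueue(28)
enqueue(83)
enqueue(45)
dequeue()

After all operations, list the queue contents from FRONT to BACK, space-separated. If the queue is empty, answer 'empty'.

Answer: 47 24 23 85 40 82 28 83 45

Derivation:
enqueue(84): [84]
enqueue(81): [84, 81]
enqueue(47): [84, 81, 47]
enqueue(24): [84, 81, 47, 24]
enqueue(23): [84, 81, 47, 24, 23]
dequeue(): [81, 47, 24, 23]
enqueue(85): [81, 47, 24, 23, 85]
enqueue(40): [81, 47, 24, 23, 85, 40]
enqueue(82): [81, 47, 24, 23, 85, 40, 82]
enqueue(28): [81, 47, 24, 23, 85, 40, 82, 28]
enqueue(83): [81, 47, 24, 23, 85, 40, 82, 28, 83]
enqueue(45): [81, 47, 24, 23, 85, 40, 82, 28, 83, 45]
dequeue(): [47, 24, 23, 85, 40, 82, 28, 83, 45]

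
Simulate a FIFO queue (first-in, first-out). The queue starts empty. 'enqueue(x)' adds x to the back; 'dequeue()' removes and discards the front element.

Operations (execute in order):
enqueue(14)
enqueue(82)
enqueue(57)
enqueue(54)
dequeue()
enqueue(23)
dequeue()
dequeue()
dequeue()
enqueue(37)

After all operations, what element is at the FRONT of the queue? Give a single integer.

Answer: 23

Derivation:
enqueue(14): queue = [14]
enqueue(82): queue = [14, 82]
enqueue(57): queue = [14, 82, 57]
enqueue(54): queue = [14, 82, 57, 54]
dequeue(): queue = [82, 57, 54]
enqueue(23): queue = [82, 57, 54, 23]
dequeue(): queue = [57, 54, 23]
dequeue(): queue = [54, 23]
dequeue(): queue = [23]
enqueue(37): queue = [23, 37]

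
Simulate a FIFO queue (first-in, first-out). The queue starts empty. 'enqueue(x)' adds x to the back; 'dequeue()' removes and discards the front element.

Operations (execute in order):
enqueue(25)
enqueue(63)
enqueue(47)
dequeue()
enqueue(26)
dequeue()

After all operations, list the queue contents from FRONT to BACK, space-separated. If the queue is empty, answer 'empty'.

Answer: 47 26

Derivation:
enqueue(25): [25]
enqueue(63): [25, 63]
enqueue(47): [25, 63, 47]
dequeue(): [63, 47]
enqueue(26): [63, 47, 26]
dequeue(): [47, 26]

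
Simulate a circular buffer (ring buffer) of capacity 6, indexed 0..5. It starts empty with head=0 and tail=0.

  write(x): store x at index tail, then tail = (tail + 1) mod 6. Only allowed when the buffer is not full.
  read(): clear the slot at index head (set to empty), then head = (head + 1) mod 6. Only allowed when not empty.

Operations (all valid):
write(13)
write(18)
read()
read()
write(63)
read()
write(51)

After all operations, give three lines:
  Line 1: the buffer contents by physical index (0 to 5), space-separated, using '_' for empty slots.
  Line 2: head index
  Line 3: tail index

write(13): buf=[13 _ _ _ _ _], head=0, tail=1, size=1
write(18): buf=[13 18 _ _ _ _], head=0, tail=2, size=2
read(): buf=[_ 18 _ _ _ _], head=1, tail=2, size=1
read(): buf=[_ _ _ _ _ _], head=2, tail=2, size=0
write(63): buf=[_ _ 63 _ _ _], head=2, tail=3, size=1
read(): buf=[_ _ _ _ _ _], head=3, tail=3, size=0
write(51): buf=[_ _ _ 51 _ _], head=3, tail=4, size=1

Answer: _ _ _ 51 _ _
3
4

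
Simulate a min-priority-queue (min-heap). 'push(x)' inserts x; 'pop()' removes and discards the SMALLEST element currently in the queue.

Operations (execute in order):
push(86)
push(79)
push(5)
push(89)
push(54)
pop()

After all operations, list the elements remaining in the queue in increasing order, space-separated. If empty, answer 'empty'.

push(86): heap contents = [86]
push(79): heap contents = [79, 86]
push(5): heap contents = [5, 79, 86]
push(89): heap contents = [5, 79, 86, 89]
push(54): heap contents = [5, 54, 79, 86, 89]
pop() → 5: heap contents = [54, 79, 86, 89]

Answer: 54 79 86 89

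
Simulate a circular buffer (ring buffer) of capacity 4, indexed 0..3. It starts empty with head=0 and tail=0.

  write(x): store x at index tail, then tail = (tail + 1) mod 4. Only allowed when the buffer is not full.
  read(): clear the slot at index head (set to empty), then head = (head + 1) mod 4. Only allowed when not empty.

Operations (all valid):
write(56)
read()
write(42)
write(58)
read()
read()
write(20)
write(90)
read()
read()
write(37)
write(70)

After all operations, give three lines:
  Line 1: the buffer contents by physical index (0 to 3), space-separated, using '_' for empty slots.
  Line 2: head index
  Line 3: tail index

Answer: _ 37 70 _
1
3

Derivation:
write(56): buf=[56 _ _ _], head=0, tail=1, size=1
read(): buf=[_ _ _ _], head=1, tail=1, size=0
write(42): buf=[_ 42 _ _], head=1, tail=2, size=1
write(58): buf=[_ 42 58 _], head=1, tail=3, size=2
read(): buf=[_ _ 58 _], head=2, tail=3, size=1
read(): buf=[_ _ _ _], head=3, tail=3, size=0
write(20): buf=[_ _ _ 20], head=3, tail=0, size=1
write(90): buf=[90 _ _ 20], head=3, tail=1, size=2
read(): buf=[90 _ _ _], head=0, tail=1, size=1
read(): buf=[_ _ _ _], head=1, tail=1, size=0
write(37): buf=[_ 37 _ _], head=1, tail=2, size=1
write(70): buf=[_ 37 70 _], head=1, tail=3, size=2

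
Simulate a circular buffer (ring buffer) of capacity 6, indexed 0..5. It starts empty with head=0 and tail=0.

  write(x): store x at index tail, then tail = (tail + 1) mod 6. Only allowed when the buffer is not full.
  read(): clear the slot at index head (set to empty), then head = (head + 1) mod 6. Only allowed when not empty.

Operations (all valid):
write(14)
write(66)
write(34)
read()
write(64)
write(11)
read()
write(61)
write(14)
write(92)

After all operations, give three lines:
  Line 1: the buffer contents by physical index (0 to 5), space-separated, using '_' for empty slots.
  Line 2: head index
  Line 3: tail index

write(14): buf=[14 _ _ _ _ _], head=0, tail=1, size=1
write(66): buf=[14 66 _ _ _ _], head=0, tail=2, size=2
write(34): buf=[14 66 34 _ _ _], head=0, tail=3, size=3
read(): buf=[_ 66 34 _ _ _], head=1, tail=3, size=2
write(64): buf=[_ 66 34 64 _ _], head=1, tail=4, size=3
write(11): buf=[_ 66 34 64 11 _], head=1, tail=5, size=4
read(): buf=[_ _ 34 64 11 _], head=2, tail=5, size=3
write(61): buf=[_ _ 34 64 11 61], head=2, tail=0, size=4
write(14): buf=[14 _ 34 64 11 61], head=2, tail=1, size=5
write(92): buf=[14 92 34 64 11 61], head=2, tail=2, size=6

Answer: 14 92 34 64 11 61
2
2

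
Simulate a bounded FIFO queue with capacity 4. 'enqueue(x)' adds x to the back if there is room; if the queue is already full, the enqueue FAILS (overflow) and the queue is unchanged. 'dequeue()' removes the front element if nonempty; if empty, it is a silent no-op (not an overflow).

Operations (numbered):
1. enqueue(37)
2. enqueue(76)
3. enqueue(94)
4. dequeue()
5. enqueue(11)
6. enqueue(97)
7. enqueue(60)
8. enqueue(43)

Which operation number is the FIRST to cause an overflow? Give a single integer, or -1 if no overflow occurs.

Answer: 7

Derivation:
1. enqueue(37): size=1
2. enqueue(76): size=2
3. enqueue(94): size=3
4. dequeue(): size=2
5. enqueue(11): size=3
6. enqueue(97): size=4
7. enqueue(60): size=4=cap → OVERFLOW (fail)
8. enqueue(43): size=4=cap → OVERFLOW (fail)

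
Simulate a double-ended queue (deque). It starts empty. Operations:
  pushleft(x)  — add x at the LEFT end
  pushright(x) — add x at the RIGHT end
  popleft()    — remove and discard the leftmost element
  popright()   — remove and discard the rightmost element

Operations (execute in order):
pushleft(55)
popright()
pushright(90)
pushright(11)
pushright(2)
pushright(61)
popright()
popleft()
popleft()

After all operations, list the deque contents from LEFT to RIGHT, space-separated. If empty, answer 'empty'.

Answer: 2

Derivation:
pushleft(55): [55]
popright(): []
pushright(90): [90]
pushright(11): [90, 11]
pushright(2): [90, 11, 2]
pushright(61): [90, 11, 2, 61]
popright(): [90, 11, 2]
popleft(): [11, 2]
popleft(): [2]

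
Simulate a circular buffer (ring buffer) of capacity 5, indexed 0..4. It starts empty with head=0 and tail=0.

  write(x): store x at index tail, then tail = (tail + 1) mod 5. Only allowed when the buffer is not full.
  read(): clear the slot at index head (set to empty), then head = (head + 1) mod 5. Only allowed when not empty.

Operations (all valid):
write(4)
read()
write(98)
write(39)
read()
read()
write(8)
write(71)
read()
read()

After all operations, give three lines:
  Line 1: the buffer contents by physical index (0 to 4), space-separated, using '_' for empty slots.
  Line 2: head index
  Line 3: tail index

Answer: _ _ _ _ _
0
0

Derivation:
write(4): buf=[4 _ _ _ _], head=0, tail=1, size=1
read(): buf=[_ _ _ _ _], head=1, tail=1, size=0
write(98): buf=[_ 98 _ _ _], head=1, tail=2, size=1
write(39): buf=[_ 98 39 _ _], head=1, tail=3, size=2
read(): buf=[_ _ 39 _ _], head=2, tail=3, size=1
read(): buf=[_ _ _ _ _], head=3, tail=3, size=0
write(8): buf=[_ _ _ 8 _], head=3, tail=4, size=1
write(71): buf=[_ _ _ 8 71], head=3, tail=0, size=2
read(): buf=[_ _ _ _ 71], head=4, tail=0, size=1
read(): buf=[_ _ _ _ _], head=0, tail=0, size=0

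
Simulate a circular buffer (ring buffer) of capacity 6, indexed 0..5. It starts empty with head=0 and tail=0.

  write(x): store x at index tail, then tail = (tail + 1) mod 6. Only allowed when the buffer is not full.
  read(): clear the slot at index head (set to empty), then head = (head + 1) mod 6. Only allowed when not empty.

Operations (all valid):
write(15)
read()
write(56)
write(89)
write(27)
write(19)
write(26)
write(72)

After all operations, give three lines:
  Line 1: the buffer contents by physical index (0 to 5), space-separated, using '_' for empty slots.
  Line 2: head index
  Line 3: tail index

write(15): buf=[15 _ _ _ _ _], head=0, tail=1, size=1
read(): buf=[_ _ _ _ _ _], head=1, tail=1, size=0
write(56): buf=[_ 56 _ _ _ _], head=1, tail=2, size=1
write(89): buf=[_ 56 89 _ _ _], head=1, tail=3, size=2
write(27): buf=[_ 56 89 27 _ _], head=1, tail=4, size=3
write(19): buf=[_ 56 89 27 19 _], head=1, tail=5, size=4
write(26): buf=[_ 56 89 27 19 26], head=1, tail=0, size=5
write(72): buf=[72 56 89 27 19 26], head=1, tail=1, size=6

Answer: 72 56 89 27 19 26
1
1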